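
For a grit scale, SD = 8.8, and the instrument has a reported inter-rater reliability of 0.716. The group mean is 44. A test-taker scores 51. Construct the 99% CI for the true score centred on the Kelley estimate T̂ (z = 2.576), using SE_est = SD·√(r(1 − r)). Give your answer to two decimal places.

T̂ = r·X + (1 − r)·M = 0.71600·51 + 0.28400·44 = 36.51600 + 12.49600 ≃ 49.01200
SE_est = SD · √(r(1 − r)) = 8.80000 · √0.20334 ≃ 8.80000 · 0.45094 ≃ 3.96824
CI = 49.01200 ± 2.576 · 3.96824 → [38.78980, 59.23420]

[38.79, 59.23]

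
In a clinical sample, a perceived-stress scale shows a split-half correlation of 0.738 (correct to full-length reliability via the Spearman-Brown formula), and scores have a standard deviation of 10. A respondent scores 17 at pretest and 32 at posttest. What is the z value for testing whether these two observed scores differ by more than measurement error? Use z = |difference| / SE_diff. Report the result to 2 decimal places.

2.73

Spearman-Brown: r = 2(0.738) / (1 + 0.738) = 1.476 / 1.738 ≈ 0.849
SEM = 10.000·√(1 − 0.849) ≈ 3.883
SE_diff = √2 · SEM ≈ 5.491
z = 15 / 5.491 ≈ 2.732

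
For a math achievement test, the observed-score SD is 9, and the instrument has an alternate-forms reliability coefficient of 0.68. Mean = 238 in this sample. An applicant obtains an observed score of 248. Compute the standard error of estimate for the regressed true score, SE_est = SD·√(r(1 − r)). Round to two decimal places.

4.20

SE_est = SD * √(r(1 − r)) = 9.000 * √0.218 ≈ 9.000 * 0.466 ≈ 4.198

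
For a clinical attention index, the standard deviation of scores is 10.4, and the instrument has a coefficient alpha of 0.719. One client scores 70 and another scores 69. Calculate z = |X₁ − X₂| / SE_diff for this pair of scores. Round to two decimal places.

0.13

The standard error of measurement is 10.400*√(1 − 0.719) ≈ 10.400*0.530 ≈ 5.513.
Standard error of the difference = 5.513·√2 ≈ 7.797
z = |70 − 69| / 7.797 = 1 / 7.797 ≈ 0.128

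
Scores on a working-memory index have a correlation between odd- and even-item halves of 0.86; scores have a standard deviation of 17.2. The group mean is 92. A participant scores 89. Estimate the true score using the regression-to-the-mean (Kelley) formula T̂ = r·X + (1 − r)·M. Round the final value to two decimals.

89.23

Full-length reliability (Spearman-Brown) = 2(0.86)/(1+0.86) ≃ 0.925
T̂ = 0.925(89) + 0.075(92) ≃ 89.226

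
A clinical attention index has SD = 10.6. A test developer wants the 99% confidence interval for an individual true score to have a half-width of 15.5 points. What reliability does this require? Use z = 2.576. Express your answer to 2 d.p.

Required SEM = 15.5 / 2.576 ≈ 6.017
Required reliability = 1 − (SEM/SD)² = 1 − 0.322 ≈ 0.678

0.68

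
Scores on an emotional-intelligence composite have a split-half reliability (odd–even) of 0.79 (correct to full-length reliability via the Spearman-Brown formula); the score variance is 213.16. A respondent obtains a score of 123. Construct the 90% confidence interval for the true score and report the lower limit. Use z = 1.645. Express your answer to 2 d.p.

114.77

SD = √213.16 ≈ 14.6000
Full-length reliability (Spearman-Brown) = 2(0.79)/(1+0.79) ≈ 0.8827
SEM = 14.6000 * √(1 − 0.8827) = 14.6000 * √0.1173 ≈ 14.6000 * 0.3425 ≈ 5.0008
1.645 * SEM ≈ 8.2262
Lower bound: 123 − 8.2262 = 114.7738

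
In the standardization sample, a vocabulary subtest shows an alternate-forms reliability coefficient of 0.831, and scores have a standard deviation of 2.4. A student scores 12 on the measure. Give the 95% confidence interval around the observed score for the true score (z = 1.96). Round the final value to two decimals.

SEM = 2.400 × √(1 − 0.831) = 2.400 × √0.169 ≃ 2.400 × 0.411 ≃ 0.987
1.96 × SEM ≃ 1.934
CI = 12 ± 1.934 → [10.066, 13.934]

[10.07, 13.93]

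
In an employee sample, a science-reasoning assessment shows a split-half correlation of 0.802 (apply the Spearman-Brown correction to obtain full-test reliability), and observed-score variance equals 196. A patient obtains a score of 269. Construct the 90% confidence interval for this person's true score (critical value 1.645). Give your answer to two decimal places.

SD = √196 ≃ 14.0000
Spearman-Brown: r = 2(0.802) / (1 + 0.802) = 1.6040 / 1.8020 ≃ 0.8901
SEM = 14.0000 * √(1 − 0.8901) = 14.0000 * √0.1099 ≃ 14.0000 * 0.3315 ≃ 4.6407
Margin = 1.645 * 4.6407 ≃ 7.6339
90% CI: 269 ± 7.6339 = [261.3661, 276.6339]

[261.37, 276.63]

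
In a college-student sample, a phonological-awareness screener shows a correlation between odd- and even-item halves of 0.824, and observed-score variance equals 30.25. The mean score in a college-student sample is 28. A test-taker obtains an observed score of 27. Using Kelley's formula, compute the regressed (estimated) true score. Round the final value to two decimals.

Full-length reliability (Spearman-Brown) = 2(0.824)/(1+0.824) ≈ 0.904
Estimated true score = 0.904×27 + (1 − 0.904)×28 ≈ 27.096

27.10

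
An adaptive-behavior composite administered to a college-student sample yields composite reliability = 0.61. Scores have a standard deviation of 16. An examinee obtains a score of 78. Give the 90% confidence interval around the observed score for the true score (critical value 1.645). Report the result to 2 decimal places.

[61.56, 94.44]

SEM = 16.000 · √(1 − 0.610) = 16.000 · √0.390 ≈ 16.000 · 0.624 ≈ 9.992
Half-width = 1.645·9.992 ≈ 16.437
Interval: (61.563, 94.437)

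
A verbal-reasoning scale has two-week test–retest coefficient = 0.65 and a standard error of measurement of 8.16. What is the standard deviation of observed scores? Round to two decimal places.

σ = SEM·(1 − r)^(−1/2) ≈ 8.16×1.6903 ≈ 13.7929

13.79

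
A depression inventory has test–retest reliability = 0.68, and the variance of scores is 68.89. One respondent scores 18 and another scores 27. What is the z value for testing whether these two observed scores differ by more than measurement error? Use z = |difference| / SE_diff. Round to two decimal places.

σ = 68.89^(1/2) = 8.3000
SEM = 8.3000 * √(1 − 0.6800) = 8.3000 * √0.3200 ≈ 8.3000 * 0.5657 ≈ 4.6952
SE_diff = SEM * √2 ≈ 4.6952 * 1.4142 ≈ 6.6400
z = 9 / 6.6400 ≈ 1.3554

1.36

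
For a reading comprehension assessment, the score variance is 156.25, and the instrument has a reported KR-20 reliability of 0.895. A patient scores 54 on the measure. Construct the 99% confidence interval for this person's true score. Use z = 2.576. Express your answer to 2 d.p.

[43.57, 64.43]

σ = 156.25^(1/2) = 12.5000
SEM = 12.5000 · √(1 − 0.8950) = 12.5000 · √0.1050 ≈ 12.5000 · 0.3240 ≈ 4.0505
2.576 · SEM ≈ 10.4340
99% CI: 54 ± 10.4340 = [43.5660, 64.4340]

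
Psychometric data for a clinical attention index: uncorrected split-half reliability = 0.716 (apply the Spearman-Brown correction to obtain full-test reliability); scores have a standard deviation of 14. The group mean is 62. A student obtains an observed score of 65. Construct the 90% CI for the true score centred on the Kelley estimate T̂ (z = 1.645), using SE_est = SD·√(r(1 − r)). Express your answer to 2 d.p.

[55.94, 73.06]

r_full = 2·0.716 / (1 + 0.716) ≈ 0.83450
T̂ = 0.83450(65) + 0.16550(62) ≈ 64.50350
SE_est = 14.00000·√[r(1 − r)] ≈ 5.20285
CI = 64.50350 ± 1.645 · 5.20285 → [55.94481, 73.06219]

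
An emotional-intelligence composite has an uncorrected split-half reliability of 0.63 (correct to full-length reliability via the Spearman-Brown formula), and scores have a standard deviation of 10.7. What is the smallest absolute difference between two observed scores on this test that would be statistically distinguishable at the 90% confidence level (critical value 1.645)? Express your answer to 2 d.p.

11.86

r_full = 2·0.63 / (1 + 0.63) ≈ 0.7730
SEM = 10.7000*√(1 − 0.7730) ≈ 5.0979
SE_diff = √2 * SEM ≈ 7.2095
Smallest detectable difference = 1.645*7.2095 ≈ 11.8596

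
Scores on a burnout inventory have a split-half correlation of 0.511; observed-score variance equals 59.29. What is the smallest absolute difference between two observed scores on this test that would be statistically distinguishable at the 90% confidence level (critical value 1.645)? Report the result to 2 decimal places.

10.19

SD = √59.29 = 7.7000
r_full = 2·0.511 / (1 + 0.511) ≈ 0.6764
SEM = 7.7000 * √(1 − 0.6764) = 7.7000 * √0.3236 ≈ 7.7000 * 0.5689 ≈ 4.3804
SE_diff = SEM * √2 ≈ 4.3804 * 1.4142 ≈ 6.1948
Minimum reliable difference = 1.645 * SE_diff ≈ 1.645 * 6.1948 ≈ 10.1905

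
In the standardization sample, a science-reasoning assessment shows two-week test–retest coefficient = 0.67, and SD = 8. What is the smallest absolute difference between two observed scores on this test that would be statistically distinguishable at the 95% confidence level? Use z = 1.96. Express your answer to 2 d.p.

12.74

SEM = 8.000·√(1 − 0.670) ≈ 4.596
SE_diff = SEM · √2 ≈ 4.596 · 1.414 ≈ 6.499
Smallest detectable difference = 1.96·6.499 ≈ 12.738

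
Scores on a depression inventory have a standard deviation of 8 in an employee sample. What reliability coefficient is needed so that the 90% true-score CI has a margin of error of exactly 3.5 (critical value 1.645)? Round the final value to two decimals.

Required SEM = 3.5 / 1.645 ≈ 2.1277
r = 1 − (SEM / SD)² = 1 − (2.1277 / 8)² ≈ 1 − 0.0707 ≈ 0.9293

0.93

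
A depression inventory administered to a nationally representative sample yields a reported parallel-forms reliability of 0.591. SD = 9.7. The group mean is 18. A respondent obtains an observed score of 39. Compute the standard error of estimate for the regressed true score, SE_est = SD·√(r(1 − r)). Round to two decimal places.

SE_est = 9.7000·√[r(1 − r)] ≈ 4.7690

4.77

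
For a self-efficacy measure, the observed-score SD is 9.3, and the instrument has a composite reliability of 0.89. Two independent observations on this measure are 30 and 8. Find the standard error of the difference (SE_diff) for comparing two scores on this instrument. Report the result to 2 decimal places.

4.36

SEM = 9.300 * √(1 − 0.890) = 9.300 * √0.110 ≈ 9.300 * 0.332 ≈ 3.084
SE_diff = √2 * SEM ≈ 4.362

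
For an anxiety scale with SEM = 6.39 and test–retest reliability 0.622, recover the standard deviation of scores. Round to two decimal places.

SD = 6.39 / √(1 − 0.622) ≈ 10.393

10.39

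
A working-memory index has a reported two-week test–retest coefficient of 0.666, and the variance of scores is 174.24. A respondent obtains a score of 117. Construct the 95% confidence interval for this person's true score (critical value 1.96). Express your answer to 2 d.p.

SD = √174.24 = 13.2000
The standard error of measurement is 13.2000*√(1 − 0.6660) ≃ 13.2000*0.5779 ≃ 7.6286.
Half-width = 1.96*7.6286 ≃ 14.9521
95% CI: 117 ± 14.9521 = [102.0479, 131.9521]

[102.05, 131.95]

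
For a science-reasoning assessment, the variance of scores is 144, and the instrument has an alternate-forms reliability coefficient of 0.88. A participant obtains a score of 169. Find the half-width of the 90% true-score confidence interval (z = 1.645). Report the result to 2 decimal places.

6.84

σ = 144^(1/2) = 12.00000
SEM = 12.00000*√(1 − 0.88000) ≃ 4.15692
Margin = 1.645 * 4.15692 ≃ 6.83814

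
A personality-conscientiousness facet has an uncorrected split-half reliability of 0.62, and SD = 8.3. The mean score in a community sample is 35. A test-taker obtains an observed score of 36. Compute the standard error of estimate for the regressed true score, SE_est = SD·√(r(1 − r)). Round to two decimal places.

3.52

Full-length reliability (Spearman-Brown) = 2(0.62)/(1+0.62) ≈ 0.7654
SE_est = 8.3000·√[r(1 − r)] ≈ 3.5169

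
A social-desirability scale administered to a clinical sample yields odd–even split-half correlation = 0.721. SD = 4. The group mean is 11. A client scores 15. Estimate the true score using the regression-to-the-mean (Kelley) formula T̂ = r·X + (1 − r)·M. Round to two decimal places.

r_full = 2·0.721 / (1 + 0.721) ≈ 0.83788
T̂ = r·X + (1 − r)·M = 0.83788×15 + 0.16212×11 ≈ 12.56827 + 1.78327 ≈ 14.35154

14.35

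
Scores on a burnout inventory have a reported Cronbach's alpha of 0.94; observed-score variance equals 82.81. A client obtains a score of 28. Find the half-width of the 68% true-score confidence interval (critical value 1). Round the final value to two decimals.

2.23

SD = √82.81 ≈ 9.100
SEM = 9.100*√(1 − 0.940) ≈ 2.229
1 * SEM ≈ 2.229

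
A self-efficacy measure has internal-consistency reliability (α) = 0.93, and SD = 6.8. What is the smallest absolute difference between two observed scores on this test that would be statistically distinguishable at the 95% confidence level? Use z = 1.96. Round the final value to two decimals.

SEM = 6.8000×√(1 − 0.9300) ≈ 1.7991
SE_diff = √2 × SEM ≈ 2.5443
Minimum reliable difference = 1.96 × SE_diff ≈ 1.96 × 2.5443 ≈ 4.9869

4.99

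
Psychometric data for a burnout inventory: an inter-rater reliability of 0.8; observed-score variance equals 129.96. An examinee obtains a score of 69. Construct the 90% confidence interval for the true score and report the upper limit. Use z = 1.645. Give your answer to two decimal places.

SD = √129.96 = 11.4000
SEM = 11.4000 * √(1 − 0.8000) = 11.4000 * √0.2000 ≈ 11.4000 * 0.4472 ≈ 5.0982
Half-width = 1.645*5.0982 ≈ 8.3866
Upper bound: 69 + 8.3866 = 77.3866

77.39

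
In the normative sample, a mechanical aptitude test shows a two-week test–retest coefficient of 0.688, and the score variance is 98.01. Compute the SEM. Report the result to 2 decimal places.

5.53

σ = 98.01^(1/2) = 9.900
SEM = 9.900·√(1 − 0.688) ≈ 5.530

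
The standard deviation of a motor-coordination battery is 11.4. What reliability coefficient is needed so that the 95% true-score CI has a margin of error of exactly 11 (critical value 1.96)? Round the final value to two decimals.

Required SEM = 11 / 1.96 ≃ 5.6122
r = 1 − (SEM / SD)² = 1 − (5.6122 / 11.4)² ≃ 1 − 0.2424 ≃ 0.7576

0.76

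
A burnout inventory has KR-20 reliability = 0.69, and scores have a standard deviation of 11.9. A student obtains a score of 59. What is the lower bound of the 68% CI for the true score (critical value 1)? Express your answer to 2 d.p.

52.37

The standard error of measurement is 11.90000*√(1 − 0.69000) ≈ 11.90000*0.55678 ≈ 6.62564.
Half-width = 1*6.62564 ≈ 6.62564
Lower bound: 59 − 6.62564 = 52.37436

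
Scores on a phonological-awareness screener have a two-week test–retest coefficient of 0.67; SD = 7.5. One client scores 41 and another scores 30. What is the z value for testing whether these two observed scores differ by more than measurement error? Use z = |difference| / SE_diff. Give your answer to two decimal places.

SEM = 7.500×√(1 − 0.670) ≃ 4.308
SE_diff = √2 × SEM ≃ 6.093
z = |41 − 30| / 6.093 = 11 / 6.093 ≃ 1.805

1.81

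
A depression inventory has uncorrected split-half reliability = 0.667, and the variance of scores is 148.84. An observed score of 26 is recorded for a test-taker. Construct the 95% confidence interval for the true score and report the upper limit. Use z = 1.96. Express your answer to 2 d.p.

36.69

σ = 148.84^(1/2) = 12.2000
Spearman-Brown: r = 2(0.667) / (1 + 0.667) = 1.3340 / 1.6670 ≈ 0.8002
SEM = 12.2000 × √(1 − 0.8002) = 12.2000 × √0.1998 ≈ 12.2000 × 0.4469 ≈ 5.4527
Margin = 1.96 × 5.4527 ≈ 10.6874
Upper bound: 26 + 10.6874 = 36.6874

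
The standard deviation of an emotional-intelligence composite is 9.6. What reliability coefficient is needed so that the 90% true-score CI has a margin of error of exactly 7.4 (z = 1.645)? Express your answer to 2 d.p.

0.78

Required SEM = 7.4 / 1.645 ≈ 4.498
Required reliability = 1 − (SEM/SD)² = 1 − 0.220 ≈ 0.780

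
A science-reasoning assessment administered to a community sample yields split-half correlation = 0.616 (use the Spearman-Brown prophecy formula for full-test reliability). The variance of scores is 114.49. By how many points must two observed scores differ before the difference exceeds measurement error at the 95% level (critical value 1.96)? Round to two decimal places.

14.46

SD = √114.49 ≈ 10.700
Spearman-Brown: r = 2(0.616) / (1 + 0.616) = 1.232 / 1.616 ≈ 0.762
SEM = 10.700 × √(1 − 0.762) = 10.700 × √0.238 ≈ 10.700 × 0.487 ≈ 5.216
SE_diff = √2 × SEM ≈ 7.376
Minimum reliable difference = 1.96 × SE_diff ≈ 1.96 × 7.376 ≈ 14.458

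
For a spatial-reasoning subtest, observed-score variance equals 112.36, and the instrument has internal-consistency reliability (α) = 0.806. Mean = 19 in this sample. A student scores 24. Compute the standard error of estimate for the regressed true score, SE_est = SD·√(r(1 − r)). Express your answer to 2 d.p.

4.19

SD = √112.36 = 10.60000
SE_est = SD · √(r(1 − r)) = 10.60000 · √0.15636 ≈ 10.60000 · 0.39543 ≈ 4.19155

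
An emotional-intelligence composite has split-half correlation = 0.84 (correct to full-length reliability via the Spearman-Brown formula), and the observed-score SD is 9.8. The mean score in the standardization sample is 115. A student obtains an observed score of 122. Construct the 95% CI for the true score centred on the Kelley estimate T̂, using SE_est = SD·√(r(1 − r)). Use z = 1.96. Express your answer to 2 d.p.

[115.98, 126.80]

Full-length reliability (Spearman-Brown) = 2(0.84)/(1+0.84) ≈ 0.913
T̂ = 0.913(122) + 0.087(115) ≈ 121.391
SE_est = 9.800·√(0.913·0.087) ≈ 2.761
95% CI: 121.391 ± 5.412 ≈ (115.979, 126.804)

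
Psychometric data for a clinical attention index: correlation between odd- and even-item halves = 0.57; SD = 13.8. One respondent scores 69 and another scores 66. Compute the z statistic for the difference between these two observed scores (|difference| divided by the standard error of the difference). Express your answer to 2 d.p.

0.29

Spearman-Brown: r = 2(0.57) / (1 + 0.57) = 1.140 / 1.570 ≈ 0.726
SEM = 13.800×√(1 − 0.726) ≈ 7.222
SE_diff = SEM × √2 ≈ 7.222 × 1.414 ≈ 10.214
z = 3 / 10.214 ≈ 0.294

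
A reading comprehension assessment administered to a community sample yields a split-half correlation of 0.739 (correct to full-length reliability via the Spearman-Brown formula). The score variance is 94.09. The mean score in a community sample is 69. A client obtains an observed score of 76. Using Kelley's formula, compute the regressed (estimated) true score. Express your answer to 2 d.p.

Spearman-Brown: r = 2(0.739) / (1 + 0.739) = 1.4780 / 1.7390 ≈ 0.8499
Estimated true score = 0.8499·76 + (1 − 0.8499)·69 ≈ 74.9494

74.95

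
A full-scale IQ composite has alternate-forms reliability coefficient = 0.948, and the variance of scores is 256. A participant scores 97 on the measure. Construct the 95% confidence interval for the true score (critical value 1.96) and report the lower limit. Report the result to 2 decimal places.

SD = √256 = 16.000
SEM = 16.000*√(1 − 0.948) ≃ 3.649
1.96 * SEM ≃ 7.151
Lower bound: 97 − 7.151 = 89.849

89.85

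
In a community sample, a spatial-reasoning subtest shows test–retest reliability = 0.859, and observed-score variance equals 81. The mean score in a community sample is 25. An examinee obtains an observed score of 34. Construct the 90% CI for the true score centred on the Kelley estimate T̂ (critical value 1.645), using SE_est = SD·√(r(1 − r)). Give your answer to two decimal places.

[27.58, 37.88]

SD = √81 ≈ 9.0000
T̂ = 0.8590(34) + 0.1410(25) ≈ 32.7310
SE_est = SD * √(r(1 − r)) = 9.0000 * √0.1211 ≈ 9.0000 * 0.3480 ≈ 3.1322
CI = 32.7310 ± 1.645 * 3.1322 → [27.5785, 37.8835]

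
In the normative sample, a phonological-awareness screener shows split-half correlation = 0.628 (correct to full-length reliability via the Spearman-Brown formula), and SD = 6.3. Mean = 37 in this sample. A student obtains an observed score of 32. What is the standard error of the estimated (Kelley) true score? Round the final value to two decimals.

r_full = 2·0.628 / (1 + 0.628) ≈ 0.77150
SE_est = SD · √(r(1 − r)) = 6.30000 · √0.17629 ≈ 6.30000 · 0.41987 ≈ 2.64516

2.65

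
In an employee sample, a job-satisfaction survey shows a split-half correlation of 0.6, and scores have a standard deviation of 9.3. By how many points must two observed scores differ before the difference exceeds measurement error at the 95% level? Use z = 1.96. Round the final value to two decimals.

r_full = 2·0.6 / (1 + 0.6) ≃ 0.7500
SEM = 9.3000 × √(1 − 0.7500) = 9.3000 × √0.2500 ≃ 9.3000 × 0.5000 ≃ 4.6500
Standard error of the difference = 4.6500·√2 ≃ 6.5761
Smallest detectable difference = 1.96×6.5761 ≃ 12.8891

12.89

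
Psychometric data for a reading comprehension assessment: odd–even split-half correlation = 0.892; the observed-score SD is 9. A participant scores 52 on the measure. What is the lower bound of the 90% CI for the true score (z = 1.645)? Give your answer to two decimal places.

48.46

r_full = 2·0.892 / (1 + 0.892) ≈ 0.9429
SEM = 9.0000·√(1 − 0.9429) ≈ 2.1503
Half-width = 1.645·2.1503 ≈ 3.5372
Lower limit = 52 − 3.5372 ≈ 48.4628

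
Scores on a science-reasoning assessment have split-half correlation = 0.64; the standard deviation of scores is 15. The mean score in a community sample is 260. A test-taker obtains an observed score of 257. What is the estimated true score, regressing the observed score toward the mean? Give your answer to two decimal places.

r_full = 2·0.64 / (1 + 0.64) ≈ 0.7805
T̂ = r·X + (1 − r)·M = 0.7805*257 + 0.2195*260 ≈ 200.5854 + 57.0732 ≈ 257.6585

257.66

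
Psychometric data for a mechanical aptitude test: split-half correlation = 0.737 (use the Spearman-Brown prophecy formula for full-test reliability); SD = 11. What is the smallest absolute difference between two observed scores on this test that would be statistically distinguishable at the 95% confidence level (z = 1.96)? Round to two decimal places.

11.86

r_full = 2·0.737 / (1 + 0.737) ≈ 0.849
SEM = 11.000·√(1 − 0.849) ≈ 4.280
SE_diff = √2 · SEM ≈ 6.053
Smallest detectable difference = 1.96·6.053 ≈ 11.864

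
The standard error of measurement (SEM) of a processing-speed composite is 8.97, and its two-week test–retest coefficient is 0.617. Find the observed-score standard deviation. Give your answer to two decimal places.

14.49

σ = SEM·(1 − r)^(−1/2) ≈ 8.97×1.6158 ≈ 14.4942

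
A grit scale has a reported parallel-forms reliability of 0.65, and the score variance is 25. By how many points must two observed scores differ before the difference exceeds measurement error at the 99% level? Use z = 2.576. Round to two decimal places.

SD = √25 ≃ 5.000
The standard error of measurement is 5.000×√(1 − 0.650) ≃ 5.000×0.592 ≃ 2.958.
Standard error of the difference = 2.958·√2 ≃ 4.183
Minimum reliable difference = 2.576 × SE_diff ≃ 2.576 × 4.183 ≃ 10.776

10.78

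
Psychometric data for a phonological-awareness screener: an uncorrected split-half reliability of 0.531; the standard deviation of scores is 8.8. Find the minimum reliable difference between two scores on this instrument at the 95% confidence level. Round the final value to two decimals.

Full-length reliability (Spearman-Brown) = 2(0.531)/(1+0.531) ≈ 0.694
SEM = 8.800 · √(1 − 0.694) = 8.800 · √0.306 ≈ 8.800 · 0.553 ≈ 4.871
SE_diff = √2 · SEM ≈ 6.888
Smallest detectable difference = 1.96·6.888 ≈ 13.501

13.50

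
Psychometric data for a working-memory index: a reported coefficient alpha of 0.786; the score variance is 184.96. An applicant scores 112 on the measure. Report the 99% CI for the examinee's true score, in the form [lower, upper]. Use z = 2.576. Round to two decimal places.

SD = √184.96 = 13.600
SEM = 13.600 × √(1 − 0.786) = 13.600 × √0.214 ≈ 13.600 × 0.463 ≈ 6.291
2.576 × SEM ≈ 16.207
Interval: (95.793, 128.207)

[95.79, 128.21]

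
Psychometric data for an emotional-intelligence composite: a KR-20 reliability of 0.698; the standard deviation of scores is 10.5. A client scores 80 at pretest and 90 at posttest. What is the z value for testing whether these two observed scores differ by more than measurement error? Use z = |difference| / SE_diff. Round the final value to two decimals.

SEM = 10.500*√(1 − 0.698) ≈ 5.770
Standard error of the difference = 5.770·√2 ≈ 8.160
z = |80 − 90| / 8.160 = 10 / 8.160 ≈ 1.225

1.23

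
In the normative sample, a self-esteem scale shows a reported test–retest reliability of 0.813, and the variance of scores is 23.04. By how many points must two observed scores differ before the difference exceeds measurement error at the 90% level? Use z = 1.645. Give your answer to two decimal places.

SD = √23.04 ≃ 4.8000
SEM = 4.8000×√(1 − 0.8130) ≃ 2.0757
SE_diff = SEM × √2 ≃ 2.0757 × 1.4142 ≃ 2.9355
Smallest detectable difference = 1.645×2.9355 ≃ 4.8288

4.83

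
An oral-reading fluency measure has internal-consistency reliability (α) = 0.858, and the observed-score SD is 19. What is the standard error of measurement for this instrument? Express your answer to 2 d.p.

7.16

SEM = 19.000×√(1 − 0.858) ≈ 7.160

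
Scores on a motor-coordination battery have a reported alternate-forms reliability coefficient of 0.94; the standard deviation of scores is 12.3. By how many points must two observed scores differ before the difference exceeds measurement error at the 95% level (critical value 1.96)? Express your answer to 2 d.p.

The standard error of measurement is 12.300*√(1 − 0.940) ≈ 12.300*0.245 ≈ 3.013.
Standard error of the difference = 3.013·√2 ≈ 4.261
Minimum reliable difference = 1.96 * SE_diff ≈ 1.96 * 4.261 ≈ 8.351

8.35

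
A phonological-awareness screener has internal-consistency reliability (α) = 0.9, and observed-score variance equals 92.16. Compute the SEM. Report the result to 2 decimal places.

σ = 92.16^(1/2) = 9.600
SEM = 9.600 × √(1 − 0.900) = 9.600 × √0.100 ≈ 9.600 × 0.316 ≈ 3.036

3.04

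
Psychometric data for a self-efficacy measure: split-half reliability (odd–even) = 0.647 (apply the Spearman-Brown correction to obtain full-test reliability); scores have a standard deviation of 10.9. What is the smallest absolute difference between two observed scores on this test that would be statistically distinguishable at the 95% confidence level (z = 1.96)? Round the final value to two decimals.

13.99

Spearman-Brown: r = 2(0.647) / (1 + 0.647) = 1.29400 / 1.64700 ≃ 0.78567
SEM = 10.90000×√(1 − 0.78567) ≃ 5.04623
Standard error of the difference = 5.04623·√2 ≃ 7.13645
Minimum reliable difference = 1.96 × SE_diff ≃ 1.96 × 7.13645 ≃ 13.98744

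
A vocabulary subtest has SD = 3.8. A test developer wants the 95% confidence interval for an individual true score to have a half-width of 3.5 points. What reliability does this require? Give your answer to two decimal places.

Required SEM = 3.5 / 1.96 ≈ 1.7857
Required reliability = 1 − (SEM/SD)² = 1 − 0.2208 ≈ 0.7792

0.78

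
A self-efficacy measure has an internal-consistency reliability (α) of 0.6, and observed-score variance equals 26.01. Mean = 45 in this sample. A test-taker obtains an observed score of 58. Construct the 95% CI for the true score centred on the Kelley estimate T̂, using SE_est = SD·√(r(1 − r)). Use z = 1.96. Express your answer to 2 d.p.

SD = √26.01 ≈ 5.1000
T̂ = 0.6000(58) + 0.4000(45) ≈ 52.8000
SE_est = 5.1000·√[r(1 − r)] ≈ 2.4985
95% CI: 52.8000 ± 4.8970 ≈ (47.9030, 57.6970)

[47.90, 57.70]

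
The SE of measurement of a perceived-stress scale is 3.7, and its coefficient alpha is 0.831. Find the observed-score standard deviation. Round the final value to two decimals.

SD = 3.7 / √(1 − 0.831) ≃ 9.0003

9.00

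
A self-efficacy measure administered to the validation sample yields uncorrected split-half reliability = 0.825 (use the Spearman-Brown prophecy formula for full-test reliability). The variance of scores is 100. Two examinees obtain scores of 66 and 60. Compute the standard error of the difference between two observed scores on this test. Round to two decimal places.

4.38

SD = √100 = 10.000
Full-length reliability (Spearman-Brown) = 2(0.825)/(1+0.825) ≈ 0.904
The standard error of measurement is 10.000×√(1 − 0.904) ≈ 10.000×0.310 ≈ 3.097.
SE_diff = SEM × √2 ≈ 3.097 × 1.414 ≈ 4.379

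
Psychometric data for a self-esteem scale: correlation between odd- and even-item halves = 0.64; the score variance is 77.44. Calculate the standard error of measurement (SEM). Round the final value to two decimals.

SD = √77.44 = 8.80000
Full-length reliability (Spearman-Brown) = 2(0.64)/(1+0.64) ≈ 0.78049
The standard error of measurement is 8.80000·√(1 − 0.78049) ≈ 8.80000·0.46852 ≈ 4.12299.

4.12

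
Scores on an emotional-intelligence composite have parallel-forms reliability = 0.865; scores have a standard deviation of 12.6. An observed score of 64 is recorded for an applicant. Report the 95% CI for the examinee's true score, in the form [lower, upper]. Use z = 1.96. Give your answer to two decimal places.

The standard error of measurement is 12.6000*√(1 − 0.8650) ≈ 12.6000*0.3674 ≈ 4.6295.
Margin = 1.96 * 4.6295 ≈ 9.0739
Interval: (54.9261, 73.0739)

[54.93, 73.07]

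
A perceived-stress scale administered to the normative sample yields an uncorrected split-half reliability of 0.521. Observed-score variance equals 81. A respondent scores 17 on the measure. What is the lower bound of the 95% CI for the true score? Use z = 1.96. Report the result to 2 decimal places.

SD = √81 = 9.000
Full-length reliability (Spearman-Brown) = 2(0.521)/(1+0.521) ≃ 0.685
The standard error of measurement is 9.000×√(1 − 0.685) ≃ 9.000×0.561 ≃ 5.051.
Margin = 1.96 × 5.051 ≃ 9.899
Lower limit = 17 − 9.899 ≃ 7.101

7.10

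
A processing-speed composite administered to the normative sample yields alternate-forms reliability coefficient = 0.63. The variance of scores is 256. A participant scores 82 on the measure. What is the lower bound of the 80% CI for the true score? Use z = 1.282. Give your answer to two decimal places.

69.52

SD = √256 ≃ 16.000
SEM = 16.000×√(1 − 0.630) ≃ 9.732
1.282 × SEM ≃ 12.477
Lower bound: 82 − 12.477 = 69.523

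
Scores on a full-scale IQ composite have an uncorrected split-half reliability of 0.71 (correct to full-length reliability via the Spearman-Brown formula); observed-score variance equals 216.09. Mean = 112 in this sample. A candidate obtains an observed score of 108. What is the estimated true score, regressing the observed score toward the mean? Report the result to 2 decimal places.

108.68

Full-length reliability (Spearman-Brown) = 2(0.71)/(1+0.71) ≈ 0.8304
T̂ = 0.8304(108) + 0.1696(112) ≈ 108.6784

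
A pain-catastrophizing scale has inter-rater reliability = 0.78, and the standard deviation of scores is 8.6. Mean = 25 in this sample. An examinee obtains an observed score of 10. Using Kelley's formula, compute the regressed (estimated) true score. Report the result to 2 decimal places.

T̂ = r·X + (1 − r)·M = 0.780×10 + 0.220×25 = 7.800 + 5.500 ≃ 13.300

13.30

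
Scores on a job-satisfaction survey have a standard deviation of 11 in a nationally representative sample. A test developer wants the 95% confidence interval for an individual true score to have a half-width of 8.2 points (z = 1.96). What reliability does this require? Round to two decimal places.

0.86

SEM needed = half-width / z = 8.2/1.96 ≈ 4.1837
r = 1 − (SEM / SD)² = 1 − (4.1837 / 11)² ≈ 1 − 0.1447 ≈ 0.8553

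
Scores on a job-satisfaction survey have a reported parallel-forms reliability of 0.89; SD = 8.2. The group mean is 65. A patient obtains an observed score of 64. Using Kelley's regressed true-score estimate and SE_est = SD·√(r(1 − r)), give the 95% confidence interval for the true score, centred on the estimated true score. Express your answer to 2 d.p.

T̂ = r·X + (1 − r)·M = 0.8900×64 + 0.1100×65 = 56.9600 + 7.1500 ≈ 64.1100
SE_est = 8.2000×√(0.8900×0.1100) ≈ 2.5657
CI = 64.1100 ± 1.96 × 2.5657 → [59.0812, 69.1388]

[59.08, 69.14]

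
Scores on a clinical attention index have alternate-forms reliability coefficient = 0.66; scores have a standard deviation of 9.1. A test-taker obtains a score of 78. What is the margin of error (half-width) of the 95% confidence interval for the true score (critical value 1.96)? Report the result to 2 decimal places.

10.40

The standard error of measurement is 9.100·√(1 − 0.660) ≈ 9.100·0.583 ≈ 5.306.
1.96 · SEM ≈ 10.400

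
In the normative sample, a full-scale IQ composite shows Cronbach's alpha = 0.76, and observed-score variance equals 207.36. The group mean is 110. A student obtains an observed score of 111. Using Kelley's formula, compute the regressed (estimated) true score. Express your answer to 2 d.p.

T̂ = 0.7600(111) + 0.2400(110) ≃ 110.7600

110.76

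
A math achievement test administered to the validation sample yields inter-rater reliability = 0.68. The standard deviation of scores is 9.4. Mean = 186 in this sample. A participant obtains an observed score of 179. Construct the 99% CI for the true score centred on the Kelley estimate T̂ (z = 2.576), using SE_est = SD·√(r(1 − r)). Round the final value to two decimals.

T̂ = r·X + (1 − r)·M = 0.6800*179 + 0.3200*186 = 121.7200 + 59.5200 ≈ 181.2400
SE_est = 9.4000*√(0.6800*0.3200) ≈ 4.3849
CI = 181.2400 ± 2.576 * 4.3849 → [169.9446, 192.5354]

[169.94, 192.54]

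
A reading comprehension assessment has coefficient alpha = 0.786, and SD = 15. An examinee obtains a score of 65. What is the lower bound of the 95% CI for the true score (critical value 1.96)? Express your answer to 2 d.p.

The standard error of measurement is 15.000*√(1 − 0.786) ≈ 15.000*0.463 ≈ 6.939.
Half-width = 1.96*6.939 ≈ 13.600
Lower limit = 65 − 13.600 ≈ 51.400

51.40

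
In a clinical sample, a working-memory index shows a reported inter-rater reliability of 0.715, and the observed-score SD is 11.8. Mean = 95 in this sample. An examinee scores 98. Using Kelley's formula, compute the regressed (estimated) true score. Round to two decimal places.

Estimated true score = 0.715·98 + (1 − 0.715)·95 ≈ 97.145

97.15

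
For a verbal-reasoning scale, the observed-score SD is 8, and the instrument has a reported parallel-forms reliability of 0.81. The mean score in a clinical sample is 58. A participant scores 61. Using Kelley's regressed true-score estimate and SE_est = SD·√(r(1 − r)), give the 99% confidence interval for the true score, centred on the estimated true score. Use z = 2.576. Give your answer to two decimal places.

[52.35, 68.51]

Estimated true score = 0.81000×61 + (1 − 0.81000)×58 ≃ 60.43000
SE_est = 8.00000×√(0.81000×0.19000) ≃ 3.13841
CI = 60.43000 ± 2.576 × 3.13841 → [52.34546, 68.51454]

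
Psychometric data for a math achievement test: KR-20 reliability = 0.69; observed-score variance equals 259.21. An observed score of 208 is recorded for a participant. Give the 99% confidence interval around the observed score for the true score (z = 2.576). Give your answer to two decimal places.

SD = √259.21 = 16.1000
SEM = 16.1000 × √(1 − 0.6900) = 16.1000 × √0.3100 ≈ 16.1000 × 0.5568 ≈ 8.9641
Half-width = 2.576×8.9641 ≈ 23.0915
Interval: (184.9085, 231.0915)

[184.91, 231.09]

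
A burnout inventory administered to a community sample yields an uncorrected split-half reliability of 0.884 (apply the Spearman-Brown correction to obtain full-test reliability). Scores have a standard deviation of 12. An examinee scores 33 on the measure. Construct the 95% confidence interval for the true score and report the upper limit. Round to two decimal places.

38.84

r_full = 2·0.884 / (1 + 0.884) ≃ 0.9384
SEM = 12.0000 · √(1 − 0.9384) = 12.0000 · √0.0616 ≃ 12.0000 · 0.2481 ≃ 2.9776
Half-width = 1.96·2.9776 ≃ 5.8361
Upper bound: 33 + 5.8361 = 38.8361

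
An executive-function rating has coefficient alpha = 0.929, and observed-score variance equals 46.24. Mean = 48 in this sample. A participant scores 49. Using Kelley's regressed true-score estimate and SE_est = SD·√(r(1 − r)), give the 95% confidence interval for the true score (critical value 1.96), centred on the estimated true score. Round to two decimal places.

[45.51, 52.35]

σ = 46.24^(1/2) = 6.8000
T̂ = r·X + (1 − r)·M = 0.9290*49 + 0.0710*48 = 45.5210 + 3.4080 ≈ 48.9290
SE_est = SD * √(r(1 − r)) = 6.8000 * √0.0660 ≈ 6.8000 * 0.2568 ≈ 1.7464
CI = 48.9290 ± 1.96 * 1.7464 → [45.5060, 52.3520]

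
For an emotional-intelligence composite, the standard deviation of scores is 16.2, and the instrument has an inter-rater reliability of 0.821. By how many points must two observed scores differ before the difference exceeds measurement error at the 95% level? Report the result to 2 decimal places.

SEM = 16.20000×√(1 − 0.82100) ≈ 6.85396
SE_diff = SEM × √2 ≈ 6.85396 × 1.41421 ≈ 9.69296
Minimum reliable difference = 1.96 × SE_diff ≈ 1.96 × 9.69296 ≈ 18.99821

19.00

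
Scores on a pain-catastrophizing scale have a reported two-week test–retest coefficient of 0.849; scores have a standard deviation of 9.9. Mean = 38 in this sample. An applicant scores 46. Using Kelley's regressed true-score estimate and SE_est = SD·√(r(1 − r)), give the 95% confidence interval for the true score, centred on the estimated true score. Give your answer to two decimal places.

T̂ = 0.8490(46) + 0.1510(38) ≈ 44.7920
SE_est = 9.9000·√[r(1 − r)] ≈ 3.5447
CI = 44.7920 ± 1.96 · 3.5447 → [37.8444, 51.7396]

[37.84, 51.74]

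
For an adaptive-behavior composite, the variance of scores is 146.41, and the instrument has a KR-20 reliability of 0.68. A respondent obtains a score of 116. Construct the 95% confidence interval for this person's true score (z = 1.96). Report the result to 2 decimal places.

[102.58, 129.42]

SD = √146.41 ≈ 12.100
SEM = 12.100·√(1 − 0.680) ≈ 6.845
Half-width = 1.96·6.845 ≈ 13.416
CI = 116 ± 13.416 → [102.584, 129.416]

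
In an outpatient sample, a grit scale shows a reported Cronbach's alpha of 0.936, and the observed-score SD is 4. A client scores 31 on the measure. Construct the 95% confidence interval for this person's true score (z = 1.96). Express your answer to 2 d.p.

[29.02, 32.98]

SEM = 4.000 × √(1 − 0.936) = 4.000 × √0.064 ≃ 4.000 × 0.253 ≃ 1.012
1.96 × SEM ≃ 1.983
95% CI: 31 ± 1.983 = [29.017, 32.983]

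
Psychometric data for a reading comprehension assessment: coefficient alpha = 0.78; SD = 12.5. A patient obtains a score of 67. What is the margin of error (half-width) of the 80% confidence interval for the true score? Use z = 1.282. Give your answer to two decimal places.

7.52

SEM = 12.50000×√(1 − 0.78000) ≈ 5.86302
1.282 × SEM ≈ 7.51639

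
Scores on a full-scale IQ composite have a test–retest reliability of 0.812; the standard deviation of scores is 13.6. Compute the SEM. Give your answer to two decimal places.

5.90

SEM = 13.600*√(1 − 0.812) ≈ 5.897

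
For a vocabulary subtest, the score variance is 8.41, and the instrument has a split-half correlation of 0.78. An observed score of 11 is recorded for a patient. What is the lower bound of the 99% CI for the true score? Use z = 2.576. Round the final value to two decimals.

8.37

σ = 8.41^(1/2) = 2.900
Full-length reliability (Spearman-Brown) = 2(0.78)/(1+0.78) ≃ 0.876
SEM = 2.900 * √(1 − 0.876) = 2.900 * √0.124 ≃ 2.900 * 0.352 ≃ 1.020
Margin = 2.576 * 1.020 ≃ 2.626
Lower bound: 11 − 2.626 = 8.374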